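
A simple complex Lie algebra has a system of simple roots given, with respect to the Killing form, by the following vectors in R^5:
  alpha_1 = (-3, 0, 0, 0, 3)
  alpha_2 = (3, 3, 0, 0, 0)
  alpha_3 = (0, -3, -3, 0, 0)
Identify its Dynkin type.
A3

Compute the Cartan integers a_ij = 2(alpha_i, alpha_j)/(alpha_j, alpha_j); the resulting 3x3 Cartan matrix is
[[2, -1, 0], [-1, 2, -1], [0, -1, 2]].
All simple roots have the same length, so the diagram is simply laced. The associated Dynkin diagram is a chain of 3 nodes with single edges (A_3), so the type is A_3 (the algebra sl(4)).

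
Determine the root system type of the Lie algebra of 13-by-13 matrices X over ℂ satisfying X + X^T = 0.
B_6

This is so(13) with 13 odd, which has dimension 13(13-1)/2 = 78 and rank (13-1)/2 = 6. In the classification of classical Lie algebras, the orthogonal algebra so(2n+1) in an odd number of variables has type B_n; here n = 6, so the Dynkin diagram is a chain of 6 nodes with a double edge at one end; the terminal node there is the unique short simple root (B_6). Hence the type is B_6.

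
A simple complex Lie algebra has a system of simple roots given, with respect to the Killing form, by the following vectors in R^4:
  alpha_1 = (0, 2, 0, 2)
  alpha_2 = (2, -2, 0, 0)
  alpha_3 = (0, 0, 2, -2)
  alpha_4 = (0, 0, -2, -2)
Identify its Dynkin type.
type D_4

Compute the Cartan integers a_ij = 2(alpha_i, alpha_j)/(alpha_j, alpha_j); the resulting 4x4 Cartan matrix is
[[2, -1, -1, -1], [-1, 2, 0, 0], [-1, 0, 2, 0], [-1, 0, 0, 2]].
All simple roots have the same length, so the diagram is simply laced. The associated Dynkin diagram is a chain of 2 nodes with a fork of two nodes at one end (D_4), so the type is D_4 (the algebra so(8)).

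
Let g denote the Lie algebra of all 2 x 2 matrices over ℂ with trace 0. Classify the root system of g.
This is sl(2), which has dimension 2^2 - 1 = 3 and rank 2 - 1 = 1 (a Cartan subalgebra is the diagonal traceless matrices). In the classification of classical Lie algebras, the special linear algebra sl(n+1) has type A_n; here n = 1, so the Dynkin diagram is a chain of 1 nodes with single edges (A_1). Hence the type is A_1.

A_1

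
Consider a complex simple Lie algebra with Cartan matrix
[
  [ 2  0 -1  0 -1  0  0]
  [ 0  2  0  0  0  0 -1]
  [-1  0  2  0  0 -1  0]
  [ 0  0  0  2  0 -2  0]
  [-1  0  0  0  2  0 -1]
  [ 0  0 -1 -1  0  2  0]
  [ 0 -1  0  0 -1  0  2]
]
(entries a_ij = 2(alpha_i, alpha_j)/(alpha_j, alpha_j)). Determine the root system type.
C7

The matrix has rank 7 with 2's on the diagonal. Reading the off-diagonal entries as Dynkin edges (a single edge where a_ij = a_ji = -1; a double or triple edge where a_ij * a_ji = 2 or 3), the diagram is a chain of 7 nodes with a double edge at one end; the terminal node there is the unique long simple root (C_7). One simple-root ordering that puts it in standard form is (alpha_2, alpha_7, alpha_5, alpha_1, alpha_3, alpha_6, alpha_4). So the algebra is type C_7, i.e. sp(14).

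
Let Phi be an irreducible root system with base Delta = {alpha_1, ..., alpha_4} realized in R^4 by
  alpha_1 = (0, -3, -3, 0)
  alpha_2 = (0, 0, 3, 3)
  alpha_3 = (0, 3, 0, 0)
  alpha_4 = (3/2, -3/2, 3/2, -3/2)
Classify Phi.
type F_4

Compute the Cartan integers a_ij = 2(alpha_i, alpha_j)/(alpha_j, alpha_j); the resulting 4x4 Cartan matrix is
[[2, -1, -2, 0], [-1, 2, 0, 0], [-1, 0, 2, -1], [0, 0, -1, 2]].
The roots have two lengths (squared-length ratio 2:1); the short ones are alpha_{3,4}. The associated Dynkin diagram is a chain of 4 nodes with a double edge between the middle two (F_4), so the type is F_4.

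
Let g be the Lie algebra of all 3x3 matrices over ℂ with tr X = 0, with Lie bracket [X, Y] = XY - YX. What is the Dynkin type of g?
This is sl(3), which has dimension 3^2 - 1 = 8 and rank 3 - 1 = 2 (a Cartan subalgebra is the diagonal traceless matrices). In the classification of classical Lie algebras, the special linear algebra sl(n+1) has type A_n; here n = 2, so the Dynkin diagram is a chain of 2 nodes with single edges (A_2). Hence the type is A_2.

type A_2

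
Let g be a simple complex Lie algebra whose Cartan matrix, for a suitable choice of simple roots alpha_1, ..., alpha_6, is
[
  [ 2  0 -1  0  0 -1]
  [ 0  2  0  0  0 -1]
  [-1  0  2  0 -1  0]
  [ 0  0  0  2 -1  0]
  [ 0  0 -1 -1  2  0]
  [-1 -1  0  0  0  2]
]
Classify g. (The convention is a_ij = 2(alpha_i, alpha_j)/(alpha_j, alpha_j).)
The matrix has rank 6 with 2's on the diagonal. Reading the off-diagonal entries as Dynkin edges (a single edge where a_ij = a_ji = -1; a double or triple edge where a_ij * a_ji = 2 or 3), the diagram is a chain of 6 nodes with single edges (A_6). One simple-root ordering that puts it in standard form is (alpha_4, alpha_5, alpha_3, alpha_1, alpha_6, alpha_2). So the algebra is type A_6, i.e. sl(7).

A_6 (sl(7))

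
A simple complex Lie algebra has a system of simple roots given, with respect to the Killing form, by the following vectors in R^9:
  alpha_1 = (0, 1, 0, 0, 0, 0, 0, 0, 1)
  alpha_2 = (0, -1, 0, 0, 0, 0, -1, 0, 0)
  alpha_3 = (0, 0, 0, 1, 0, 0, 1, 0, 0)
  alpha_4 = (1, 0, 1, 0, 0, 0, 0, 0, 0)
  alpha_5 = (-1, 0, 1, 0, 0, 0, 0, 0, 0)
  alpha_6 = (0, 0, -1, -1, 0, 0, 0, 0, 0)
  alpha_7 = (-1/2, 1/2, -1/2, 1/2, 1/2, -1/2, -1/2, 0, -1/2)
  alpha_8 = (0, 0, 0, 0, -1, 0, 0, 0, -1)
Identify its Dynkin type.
Compute the Cartan integers a_ij = 2(alpha_i, alpha_j)/(alpha_j, alpha_j); the resulting 8x8 Cartan matrix is
[[2, -1, 0, 0, 0, 0, 0, -1], [-1, 2, -1, 0, 0, 0, 0, 0], [0, -1, 2, 0, 0, -1, 0, 0], [0, 0, 0, 2, 0, -1, -1, 0], [0, 0, 0, 0, 2, -1, 0, 0], [0, 0, -1, -1, -1, 2, 0, 0], [0, 0, 0, -1, 0, 0, 2, 0], [-1, 0, 0, 0, 0, 0, 0, 2]].
All simple roots have the same length, so the diagram is simply laced. The associated Dynkin diagram is a chain of 7 nodes with one extra node attached to the third node from one end (E_8), so the type is E_8.

E_8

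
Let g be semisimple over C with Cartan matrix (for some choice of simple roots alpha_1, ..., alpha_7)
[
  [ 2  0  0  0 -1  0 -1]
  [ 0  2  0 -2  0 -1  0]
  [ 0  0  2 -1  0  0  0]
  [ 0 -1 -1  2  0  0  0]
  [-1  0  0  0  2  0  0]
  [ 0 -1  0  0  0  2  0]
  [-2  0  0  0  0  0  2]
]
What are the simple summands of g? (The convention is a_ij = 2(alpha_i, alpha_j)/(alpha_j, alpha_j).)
The diagram associated to this matrix has two connected components: the simple roots {alpha_1, alpha_5, alpha_7} form a chain of 3 nodes with a double edge at one end; the terminal node there is the unique long simple root (C_3), and {alpha_2, alpha_3, alpha_4, alpha_6} form a chain of 4 nodes with a double edge between the middle two (F_4). A semisimple Lie algebra decomposes uniquely as the direct sum of simple ideals, one per connected component of its Dynkin diagram, so g ≅ C_3 ⊕ F_4 (dimension 21 + 52 = 73).

C_3 + F_4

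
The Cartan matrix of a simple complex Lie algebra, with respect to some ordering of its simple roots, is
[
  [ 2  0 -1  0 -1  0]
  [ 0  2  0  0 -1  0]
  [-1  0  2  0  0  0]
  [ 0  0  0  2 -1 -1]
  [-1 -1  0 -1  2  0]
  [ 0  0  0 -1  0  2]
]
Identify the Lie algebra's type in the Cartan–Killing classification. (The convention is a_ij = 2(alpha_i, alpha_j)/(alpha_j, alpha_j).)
The matrix has rank 6 with 2's on the diagonal. Reading the off-diagonal entries as Dynkin edges (a single edge where a_ij = a_ji = -1; a double or triple edge where a_ij * a_ji = 2 or 3), the diagram is a chain of 5 nodes with one extra node attached to the third node from one end (E_6). One simple-root ordering that puts it in standard form is (alpha_6, alpha_2, alpha_4, alpha_5, alpha_1, alpha_3). So the algebra is type E_6.

E_6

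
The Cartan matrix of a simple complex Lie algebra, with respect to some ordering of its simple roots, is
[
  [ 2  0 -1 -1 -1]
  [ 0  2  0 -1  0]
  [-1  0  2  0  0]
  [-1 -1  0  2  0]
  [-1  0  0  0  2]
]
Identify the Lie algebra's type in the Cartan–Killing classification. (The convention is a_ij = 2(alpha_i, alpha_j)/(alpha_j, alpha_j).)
The matrix has rank 5 with 2's on the diagonal. Reading the off-diagonal entries as Dynkin edges (a single edge where a_ij = a_ji = -1; a double or triple edge where a_ij * a_ji = 2 or 3), the diagram is a chain of 3 nodes with a fork of two nodes at one end (D_5). One simple-root ordering that puts it in standard form is (alpha_2, alpha_4, alpha_1, alpha_5, alpha_3). So the algebra is type D_5, i.e. so(10).

D_5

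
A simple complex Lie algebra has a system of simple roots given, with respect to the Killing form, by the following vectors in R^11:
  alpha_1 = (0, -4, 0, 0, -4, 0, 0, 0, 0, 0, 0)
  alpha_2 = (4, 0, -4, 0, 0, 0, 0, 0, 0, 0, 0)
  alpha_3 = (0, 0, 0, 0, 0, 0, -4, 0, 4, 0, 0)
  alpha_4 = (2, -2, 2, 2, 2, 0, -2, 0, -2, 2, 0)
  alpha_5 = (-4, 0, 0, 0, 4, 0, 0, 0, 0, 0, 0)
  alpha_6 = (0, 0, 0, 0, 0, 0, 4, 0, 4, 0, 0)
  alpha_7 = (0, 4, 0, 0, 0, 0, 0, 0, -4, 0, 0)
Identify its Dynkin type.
type E_7

Compute the Cartan integers a_ij = 2(alpha_i, alpha_j)/(alpha_j, alpha_j); the resulting 7x7 Cartan matrix is
[[2, 0, 0, 0, -1, 0, -1], [0, 2, 0, 0, -1, 0, 0], [0, 0, 2, 0, 0, 0, -1], [0, 0, 0, 2, 0, -1, 0], [-1, -1, 0, 0, 2, 0, 0], [0, 0, 0, -1, 0, 2, -1], [-1, 0, -1, 0, 0, -1, 2]].
All simple roots have the same length, so the diagram is simply laced. The associated Dynkin diagram is a chain of 6 nodes with one extra node attached to the third node from one end (E_7), so the type is E_7.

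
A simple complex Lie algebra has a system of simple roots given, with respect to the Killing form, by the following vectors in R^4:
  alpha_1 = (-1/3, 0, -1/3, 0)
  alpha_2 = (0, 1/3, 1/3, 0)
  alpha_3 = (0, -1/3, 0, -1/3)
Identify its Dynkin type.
Compute the Cartan integers a_ij = 2(alpha_i, alpha_j)/(alpha_j, alpha_j); the resulting 3x3 Cartan matrix is
[[2, -1, 0], [-1, 2, -1], [0, -1, 2]].
All simple roots have the same length, so the diagram is simply laced. The associated Dynkin diagram is a chain of 3 nodes with single edges (A_3), so the type is A_3 (the algebra sl(4)).

type A_3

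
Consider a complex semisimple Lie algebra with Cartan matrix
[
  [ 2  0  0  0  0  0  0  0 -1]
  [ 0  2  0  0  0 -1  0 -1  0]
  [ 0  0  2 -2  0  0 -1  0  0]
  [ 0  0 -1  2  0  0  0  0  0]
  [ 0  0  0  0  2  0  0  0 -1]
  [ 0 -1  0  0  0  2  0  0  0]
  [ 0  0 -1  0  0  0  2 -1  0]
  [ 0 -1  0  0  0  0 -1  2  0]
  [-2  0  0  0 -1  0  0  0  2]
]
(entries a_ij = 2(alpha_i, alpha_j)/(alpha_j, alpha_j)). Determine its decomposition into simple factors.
B_3 + B_6

The diagram associated to this matrix has two connected components: the simple roots {alpha_1, alpha_5, alpha_9} form a chain of 3 nodes with a double edge at one end; the terminal node there is the unique short simple root (B_3), and {alpha_2, alpha_3, alpha_4, alpha_6, alpha_7, alpha_8} form a chain of 6 nodes with a double edge at one end; the terminal node there is the unique short simple root (B_6). A semisimple Lie algebra decomposes uniquely as the direct sum of simple ideals, one per connected component of its Dynkin diagram, so g ≅ B_3 ⊕ B_6 (dimension 21 + 78 = 99).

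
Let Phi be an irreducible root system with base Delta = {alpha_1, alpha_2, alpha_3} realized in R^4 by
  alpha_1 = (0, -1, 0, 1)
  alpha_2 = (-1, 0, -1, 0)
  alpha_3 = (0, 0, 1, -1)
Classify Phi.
Compute the Cartan integers a_ij = 2(alpha_i, alpha_j)/(alpha_j, alpha_j); the resulting 3x3 Cartan matrix is
[[2, 0, -1], [0, 2, -1], [-1, -1, 2]].
All simple roots have the same length, so the diagram is simply laced. The associated Dynkin diagram is a chain of 3 nodes with single edges (A_3), so the type is A_3 (the algebra sl(4)).

type A_3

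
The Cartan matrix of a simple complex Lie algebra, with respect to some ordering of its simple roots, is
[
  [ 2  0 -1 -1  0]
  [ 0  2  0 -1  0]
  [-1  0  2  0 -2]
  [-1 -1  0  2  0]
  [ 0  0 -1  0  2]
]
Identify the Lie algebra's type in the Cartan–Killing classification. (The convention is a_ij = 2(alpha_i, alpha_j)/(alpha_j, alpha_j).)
The matrix has rank 5 with 2's on the diagonal. Reading the off-diagonal entries as Dynkin edges (a single edge where a_ij = a_ji = -1; a double or triple edge where a_ij * a_ji = 2 or 3), the diagram is a chain of 5 nodes with a double edge at one end; the terminal node there is the unique short simple root (B_5). One simple-root ordering that puts it in standard form is (alpha_2, alpha_4, alpha_1, alpha_3, alpha_5). So the algebra is type B_5, i.e. so(11).

B5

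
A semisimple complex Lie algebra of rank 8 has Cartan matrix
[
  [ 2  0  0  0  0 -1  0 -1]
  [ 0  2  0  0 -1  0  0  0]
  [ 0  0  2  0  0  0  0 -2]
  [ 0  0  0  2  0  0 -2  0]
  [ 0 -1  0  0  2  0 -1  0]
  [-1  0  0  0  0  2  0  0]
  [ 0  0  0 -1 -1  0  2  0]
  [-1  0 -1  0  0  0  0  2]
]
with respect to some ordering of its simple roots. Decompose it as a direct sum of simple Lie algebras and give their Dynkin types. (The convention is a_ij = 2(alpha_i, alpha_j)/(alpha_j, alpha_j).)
type C_4 + type C_4

The diagram associated to this matrix has two connected components: the simple roots {alpha_1, alpha_3, alpha_6, alpha_8} form a chain of 4 nodes with a double edge at one end; the terminal node there is the unique long simple root (C_4), and {alpha_2, alpha_4, alpha_5, alpha_7} form a chain of 4 nodes with a double edge at one end; the terminal node there is the unique long simple root (C_4). A semisimple Lie algebra decomposes uniquely as the direct sum of simple ideals, one per connected component of its Dynkin diagram, so g ≅ C_4 ⊕ C_4 (dimension 36 + 36 = 72).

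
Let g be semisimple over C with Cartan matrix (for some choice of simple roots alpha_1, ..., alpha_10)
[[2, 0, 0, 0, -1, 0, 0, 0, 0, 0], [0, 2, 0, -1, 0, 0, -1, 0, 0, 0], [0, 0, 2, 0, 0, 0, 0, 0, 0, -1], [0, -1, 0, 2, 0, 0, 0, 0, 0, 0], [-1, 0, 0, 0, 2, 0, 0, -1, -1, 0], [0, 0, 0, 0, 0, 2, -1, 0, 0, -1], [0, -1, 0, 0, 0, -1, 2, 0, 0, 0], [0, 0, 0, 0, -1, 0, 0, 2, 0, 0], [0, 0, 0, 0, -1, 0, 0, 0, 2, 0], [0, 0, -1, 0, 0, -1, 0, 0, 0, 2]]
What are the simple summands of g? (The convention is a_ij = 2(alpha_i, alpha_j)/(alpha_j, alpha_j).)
The diagram associated to this matrix has two connected components: the simple roots {alpha_2, alpha_3, alpha_4, alpha_6, alpha_7, alpha_10} form a chain of 6 nodes with single edges (A_6), and {alpha_1, alpha_5, alpha_8, alpha_9} form a chain of 2 nodes with a fork of two nodes at one end (D_4). A semisimple Lie algebra decomposes uniquely as the direct sum of simple ideals, one per connected component of its Dynkin diagram, so g ≅ A_6 ⊕ D_4 (dimension 48 + 28 = 76).

A6 + D4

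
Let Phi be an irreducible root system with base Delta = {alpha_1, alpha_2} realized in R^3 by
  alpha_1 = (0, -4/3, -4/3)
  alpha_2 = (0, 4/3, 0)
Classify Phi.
type B_2

Compute the Cartan integers a_ij = 2(alpha_i, alpha_j)/(alpha_j, alpha_j); the resulting 2x2 Cartan matrix is
[[2, -2], [-1, 2]].
The roots have two lengths (squared-length ratio 2:1); the short ones are alpha_{2}. The associated Dynkin diagram is a chain of 2 nodes with a double edge at one end; the terminal node there is the unique short simple root (B_2), so the type is B_2 (the algebra so(5)).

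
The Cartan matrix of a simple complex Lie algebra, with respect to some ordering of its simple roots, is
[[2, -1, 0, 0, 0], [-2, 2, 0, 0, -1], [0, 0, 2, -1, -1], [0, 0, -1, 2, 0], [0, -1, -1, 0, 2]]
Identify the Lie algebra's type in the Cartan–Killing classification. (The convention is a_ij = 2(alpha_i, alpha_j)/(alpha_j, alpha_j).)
type B_5

The matrix has rank 5 with 2's on the diagonal. Reading the off-diagonal entries as Dynkin edges (a single edge where a_ij = a_ji = -1; a double or triple edge where a_ij * a_ji = 2 or 3), the diagram is a chain of 5 nodes with a double edge at one end; the terminal node there is the unique short simple root (B_5). One simple-root ordering that puts it in standard form is (alpha_4, alpha_3, alpha_5, alpha_2, alpha_1). So the algebra is type B_5, i.e. so(11).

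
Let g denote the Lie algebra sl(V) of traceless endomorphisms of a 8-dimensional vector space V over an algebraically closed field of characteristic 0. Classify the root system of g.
This is sl(8), which has dimension 8^2 - 1 = 63 and rank 8 - 1 = 7 (a Cartan subalgebra is the diagonal traceless matrices). In the classification of classical Lie algebras, the special linear algebra sl(n+1) has type A_n; here n = 7, so the Dynkin diagram is a chain of 7 nodes with single edges (A_7). Hence the type is A_7.

A_7 (sl(8))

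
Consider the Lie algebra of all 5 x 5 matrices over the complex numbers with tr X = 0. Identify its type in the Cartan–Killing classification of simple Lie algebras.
A4

This is sl(5), which has dimension 5^2 - 1 = 24 and rank 5 - 1 = 4 (a Cartan subalgebra is the diagonal traceless matrices). In the classification of classical Lie algebras, the special linear algebra sl(n+1) has type A_n; here n = 4, so the Dynkin diagram is a chain of 4 nodes with single edges (A_4). Hence the type is A_4.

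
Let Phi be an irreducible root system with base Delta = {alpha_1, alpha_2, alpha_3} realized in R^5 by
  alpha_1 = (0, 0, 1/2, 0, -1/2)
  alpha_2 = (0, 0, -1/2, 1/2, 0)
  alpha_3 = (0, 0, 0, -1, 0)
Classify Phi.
Compute the Cartan integers a_ij = 2(alpha_i, alpha_j)/(alpha_j, alpha_j); the resulting 3x3 Cartan matrix is
[[2, -1, 0], [-1, 2, -1], [0, -2, 2]].
The roots have two lengths (squared-length ratio 2:1); the short ones are alpha_{1,2}. The associated Dynkin diagram is a chain of 3 nodes with a double edge at one end; the terminal node there is the unique long simple root (C_3), so the type is C_3 (the algebra sp(6)).

C_3 (sp(6))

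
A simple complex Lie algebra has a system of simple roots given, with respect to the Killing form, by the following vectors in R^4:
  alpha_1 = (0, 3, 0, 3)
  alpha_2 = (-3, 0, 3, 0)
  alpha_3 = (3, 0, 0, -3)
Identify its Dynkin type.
A3

Compute the Cartan integers a_ij = 2(alpha_i, alpha_j)/(alpha_j, alpha_j); the resulting 3x3 Cartan matrix is
[[2, 0, -1], [0, 2, -1], [-1, -1, 2]].
All simple roots have the same length, so the diagram is simply laced. The associated Dynkin diagram is a chain of 3 nodes with single edges (A_3), so the type is A_3 (the algebra sl(4)).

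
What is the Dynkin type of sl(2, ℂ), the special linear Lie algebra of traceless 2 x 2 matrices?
A1

This is sl(2), which has dimension 2^2 - 1 = 3 and rank 2 - 1 = 1 (a Cartan subalgebra is the diagonal traceless matrices). In the classification of classical Lie algebras, the special linear algebra sl(n+1) has type A_n; here n = 1, so the Dynkin diagram is a chain of 1 nodes with single edges (A_1). Hence the type is A_1.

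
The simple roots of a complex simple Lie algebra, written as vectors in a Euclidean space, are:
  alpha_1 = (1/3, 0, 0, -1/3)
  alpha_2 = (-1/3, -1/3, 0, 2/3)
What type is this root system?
Compute the Cartan integers a_ij = 2(alpha_i, alpha_j)/(alpha_j, alpha_j); the resulting 2x2 Cartan matrix is
[[2, -1], [-3, 2]].
The roots have two lengths (squared-length ratio 3:1); the short ones are alpha_{1}. The associated Dynkin diagram is two nodes joined by a triple edge (G_2), so the type is G_2.

G_2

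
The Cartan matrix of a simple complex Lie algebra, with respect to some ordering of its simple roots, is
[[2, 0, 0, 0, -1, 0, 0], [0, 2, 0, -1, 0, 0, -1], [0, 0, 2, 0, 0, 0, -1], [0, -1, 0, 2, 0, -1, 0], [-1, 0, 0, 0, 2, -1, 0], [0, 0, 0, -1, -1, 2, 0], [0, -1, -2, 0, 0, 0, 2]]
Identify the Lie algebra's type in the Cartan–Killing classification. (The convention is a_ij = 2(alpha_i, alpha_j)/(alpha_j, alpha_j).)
The matrix has rank 7 with 2's on the diagonal. Reading the off-diagonal entries as Dynkin edges (a single edge where a_ij = a_ji = -1; a double or triple edge where a_ij * a_ji = 2 or 3), the diagram is a chain of 7 nodes with a double edge at one end; the terminal node there is the unique short simple root (B_7). One simple-root ordering that puts it in standard form is (alpha_1, alpha_5, alpha_6, alpha_4, alpha_2, alpha_7, alpha_3). So the algebra is type B_7, i.e. so(15).

B7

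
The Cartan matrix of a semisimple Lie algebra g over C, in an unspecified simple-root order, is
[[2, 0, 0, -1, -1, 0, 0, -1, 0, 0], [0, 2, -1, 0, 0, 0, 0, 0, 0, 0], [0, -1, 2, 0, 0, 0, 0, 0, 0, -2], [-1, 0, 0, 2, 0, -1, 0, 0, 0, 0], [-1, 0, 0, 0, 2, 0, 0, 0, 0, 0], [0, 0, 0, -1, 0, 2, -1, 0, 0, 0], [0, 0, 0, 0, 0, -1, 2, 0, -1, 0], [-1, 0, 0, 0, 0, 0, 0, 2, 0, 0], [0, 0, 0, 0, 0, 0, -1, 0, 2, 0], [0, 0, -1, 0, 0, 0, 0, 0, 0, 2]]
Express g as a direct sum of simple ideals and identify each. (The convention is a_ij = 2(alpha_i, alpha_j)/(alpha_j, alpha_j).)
The diagram associated to this matrix has two connected components: the simple roots {alpha_2, alpha_3, alpha_10} form a chain of 3 nodes with a double edge at one end; the terminal node there is the unique short simple root (B_3), and {alpha_1, alpha_4, alpha_5, alpha_6, alpha_7, alpha_8, alpha_9} form a chain of 5 nodes with a fork of two nodes at one end (D_7). A semisimple Lie algebra decomposes uniquely as the direct sum of simple ideals, one per connected component of its Dynkin diagram, so g ≅ B_3 ⊕ D_7 (dimension 21 + 91 = 112).

type B_3 + type D_7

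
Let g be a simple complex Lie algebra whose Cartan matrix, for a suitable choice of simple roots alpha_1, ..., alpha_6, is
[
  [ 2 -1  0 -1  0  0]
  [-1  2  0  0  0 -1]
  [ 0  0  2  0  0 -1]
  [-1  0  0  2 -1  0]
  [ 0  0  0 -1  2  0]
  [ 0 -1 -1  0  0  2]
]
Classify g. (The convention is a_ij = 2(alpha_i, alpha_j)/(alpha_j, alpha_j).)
A6

The matrix has rank 6 with 2's on the diagonal. Reading the off-diagonal entries as Dynkin edges (a single edge where a_ij = a_ji = -1; a double or triple edge where a_ij * a_ji = 2 or 3), the diagram is a chain of 6 nodes with single edges (A_6). One simple-root ordering that puts it in standard form is (alpha_3, alpha_6, alpha_2, alpha_1, alpha_4, alpha_5). So the algebra is type A_6, i.e. sl(7).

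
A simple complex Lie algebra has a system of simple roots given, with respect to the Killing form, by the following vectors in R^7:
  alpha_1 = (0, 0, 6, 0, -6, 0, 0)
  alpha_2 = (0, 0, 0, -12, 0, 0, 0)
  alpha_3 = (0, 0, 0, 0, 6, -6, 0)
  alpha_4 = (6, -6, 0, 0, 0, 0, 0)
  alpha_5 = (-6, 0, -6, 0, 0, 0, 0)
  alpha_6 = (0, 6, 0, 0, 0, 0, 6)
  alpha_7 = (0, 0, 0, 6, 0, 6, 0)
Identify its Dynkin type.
type C_7

Compute the Cartan integers a_ij = 2(alpha_i, alpha_j)/(alpha_j, alpha_j); the resulting 7x7 Cartan matrix is
[[2, 0, -1, 0, -1, 0, 0], [0, 2, 0, 0, 0, 0, -2], [-1, 0, 2, 0, 0, 0, -1], [0, 0, 0, 2, -1, -1, 0], [-1, 0, 0, -1, 2, 0, 0], [0, 0, 0, -1, 0, 2, 0], [0, -1, -1, 0, 0, 0, 2]].
The roots have two lengths (squared-length ratio 2:1); the short ones are alpha_{1,3,4,5,6,7}. The associated Dynkin diagram is a chain of 7 nodes with a double edge at one end; the terminal node there is the unique long simple root (C_7), so the type is C_7 (the algebra sp(14)).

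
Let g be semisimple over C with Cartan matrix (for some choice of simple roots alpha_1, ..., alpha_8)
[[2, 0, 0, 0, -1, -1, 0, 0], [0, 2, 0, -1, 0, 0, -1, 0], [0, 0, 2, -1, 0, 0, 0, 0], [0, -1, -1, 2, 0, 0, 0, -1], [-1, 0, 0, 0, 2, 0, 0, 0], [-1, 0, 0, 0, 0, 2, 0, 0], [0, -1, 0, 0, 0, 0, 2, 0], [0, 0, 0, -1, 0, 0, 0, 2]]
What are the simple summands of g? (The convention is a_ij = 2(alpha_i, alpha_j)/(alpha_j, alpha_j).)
The diagram associated to this matrix has two connected components: the simple roots {alpha_1, alpha_5, alpha_6} form a chain of 3 nodes with single edges (A_3), and {alpha_2, alpha_3, alpha_4, alpha_7, alpha_8} form a chain of 3 nodes with a fork of two nodes at one end (D_5). A semisimple Lie algebra decomposes uniquely as the direct sum of simple ideals, one per connected component of its Dynkin diagram, so g ≅ A_3 ⊕ D_5 (dimension 15 + 45 = 60).

A_3 ⊕ D_5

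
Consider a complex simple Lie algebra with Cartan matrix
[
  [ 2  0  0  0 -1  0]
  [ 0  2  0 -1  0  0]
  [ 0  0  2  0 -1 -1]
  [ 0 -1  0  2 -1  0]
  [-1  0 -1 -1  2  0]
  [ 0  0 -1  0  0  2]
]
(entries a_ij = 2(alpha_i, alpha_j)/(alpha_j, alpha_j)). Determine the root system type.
E6

The matrix has rank 6 with 2's on the diagonal. Reading the off-diagonal entries as Dynkin edges (a single edge where a_ij = a_ji = -1; a double or triple edge where a_ij * a_ji = 2 or 3), the diagram is a chain of 5 nodes with one extra node attached to the third node from one end (E_6). One simple-root ordering that puts it in standard form is (alpha_2, alpha_1, alpha_4, alpha_5, alpha_3, alpha_6). So the algebra is type E_6.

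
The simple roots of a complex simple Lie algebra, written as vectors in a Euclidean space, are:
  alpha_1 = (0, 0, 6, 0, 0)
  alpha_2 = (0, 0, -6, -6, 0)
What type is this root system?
type B_2

Compute the Cartan integers a_ij = 2(alpha_i, alpha_j)/(alpha_j, alpha_j); the resulting 2x2 Cartan matrix is
[[2, -1], [-2, 2]].
The roots have two lengths (squared-length ratio 2:1); the short ones are alpha_{1}. The associated Dynkin diagram is a chain of 2 nodes with a double edge at one end; the terminal node there is the unique short simple root (B_2), so the type is B_2 (the algebra so(5)).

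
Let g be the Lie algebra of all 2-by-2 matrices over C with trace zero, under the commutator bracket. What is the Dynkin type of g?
A_1 (sl(2))

This is sl(2), which has dimension 2^2 - 1 = 3 and rank 2 - 1 = 1 (a Cartan subalgebra is the diagonal traceless matrices). In the classification of classical Lie algebras, the special linear algebra sl(n+1) has type A_n; here n = 1, so the Dynkin diagram is a chain of 1 nodes with single edges (A_1). Hence the type is A_1.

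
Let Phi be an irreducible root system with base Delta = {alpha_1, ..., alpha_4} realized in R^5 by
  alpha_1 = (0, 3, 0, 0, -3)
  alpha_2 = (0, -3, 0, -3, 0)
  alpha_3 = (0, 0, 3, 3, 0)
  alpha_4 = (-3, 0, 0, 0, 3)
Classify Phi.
Compute the Cartan integers a_ij = 2(alpha_i, alpha_j)/(alpha_j, alpha_j); the resulting 4x4 Cartan matrix is
[[2, -1, 0, -1], [-1, 2, -1, 0], [0, -1, 2, 0], [-1, 0, 0, 2]].
All simple roots have the same length, so the diagram is simply laced. The associated Dynkin diagram is a chain of 4 nodes with single edges (A_4), so the type is A_4 (the algebra sl(5)).

A4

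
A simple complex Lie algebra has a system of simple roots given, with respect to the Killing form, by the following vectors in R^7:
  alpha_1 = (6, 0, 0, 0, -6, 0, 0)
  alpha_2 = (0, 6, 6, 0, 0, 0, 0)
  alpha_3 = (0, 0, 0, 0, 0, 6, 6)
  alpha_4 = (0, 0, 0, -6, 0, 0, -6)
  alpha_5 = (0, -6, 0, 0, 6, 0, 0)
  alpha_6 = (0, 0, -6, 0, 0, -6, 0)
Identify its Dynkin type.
Compute the Cartan integers a_ij = 2(alpha_i, alpha_j)/(alpha_j, alpha_j); the resulting 6x6 Cartan matrix is
[[2, 0, 0, 0, -1, 0], [0, 2, 0, 0, -1, -1], [0, 0, 2, -1, 0, -1], [0, 0, -1, 2, 0, 0], [-1, -1, 0, 0, 2, 0], [0, -1, -1, 0, 0, 2]].
All simple roots have the same length, so the diagram is simply laced. The associated Dynkin diagram is a chain of 6 nodes with single edges (A_6), so the type is A_6 (the algebra sl(7)).

type A_6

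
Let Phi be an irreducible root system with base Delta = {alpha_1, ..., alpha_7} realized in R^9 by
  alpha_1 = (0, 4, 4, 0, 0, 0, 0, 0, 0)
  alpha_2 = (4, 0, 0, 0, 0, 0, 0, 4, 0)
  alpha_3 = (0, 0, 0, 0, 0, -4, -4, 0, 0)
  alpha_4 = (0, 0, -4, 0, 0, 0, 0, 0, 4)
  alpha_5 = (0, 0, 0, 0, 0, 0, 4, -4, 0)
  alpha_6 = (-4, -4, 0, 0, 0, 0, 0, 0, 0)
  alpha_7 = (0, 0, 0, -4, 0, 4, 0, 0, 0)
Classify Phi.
type A_7

Compute the Cartan integers a_ij = 2(alpha_i, alpha_j)/(alpha_j, alpha_j); the resulting 7x7 Cartan matrix is
[[2, 0, 0, -1, 0, -1, 0], [0, 2, 0, 0, -1, -1, 0], [0, 0, 2, 0, -1, 0, -1], [-1, 0, 0, 2, 0, 0, 0], [0, -1, -1, 0, 2, 0, 0], [-1, -1, 0, 0, 0, 2, 0], [0, 0, -1, 0, 0, 0, 2]].
All simple roots have the same length, so the diagram is simply laced. The associated Dynkin diagram is a chain of 7 nodes with single edges (A_7), so the type is A_7 (the algebra sl(8)).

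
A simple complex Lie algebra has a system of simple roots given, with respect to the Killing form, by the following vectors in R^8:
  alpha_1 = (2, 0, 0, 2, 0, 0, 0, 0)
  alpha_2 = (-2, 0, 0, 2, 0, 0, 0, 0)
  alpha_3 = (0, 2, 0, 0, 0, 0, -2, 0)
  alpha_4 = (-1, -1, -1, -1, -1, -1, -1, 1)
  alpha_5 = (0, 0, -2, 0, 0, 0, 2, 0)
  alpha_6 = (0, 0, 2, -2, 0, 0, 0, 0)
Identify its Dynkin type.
E_6

Compute the Cartan integers a_ij = 2(alpha_i, alpha_j)/(alpha_j, alpha_j); the resulting 6x6 Cartan matrix is
[[2, 0, 0, -1, 0, -1], [0, 2, 0, 0, 0, -1], [0, 0, 2, 0, -1, 0], [-1, 0, 0, 2, 0, 0], [0, 0, -1, 0, 2, -1], [-1, -1, 0, 0, -1, 2]].
All simple roots have the same length, so the diagram is simply laced. The associated Dynkin diagram is a chain of 5 nodes with one extra node attached to the third node from one end (E_6), so the type is E_6.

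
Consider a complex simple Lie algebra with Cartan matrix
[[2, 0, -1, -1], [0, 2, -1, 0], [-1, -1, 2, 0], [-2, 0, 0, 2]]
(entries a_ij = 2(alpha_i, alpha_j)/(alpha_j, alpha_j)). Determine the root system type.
The matrix has rank 4 with 2's on the diagonal. Reading the off-diagonal entries as Dynkin edges (a single edge where a_ij = a_ji = -1; a double or triple edge where a_ij * a_ji = 2 or 3), the diagram is a chain of 4 nodes with a double edge at one end; the terminal node there is the unique long simple root (C_4). One simple-root ordering that puts it in standard form is (alpha_2, alpha_3, alpha_1, alpha_4). So the algebra is type C_4, i.e. sp(8).

C_4 (sp(8))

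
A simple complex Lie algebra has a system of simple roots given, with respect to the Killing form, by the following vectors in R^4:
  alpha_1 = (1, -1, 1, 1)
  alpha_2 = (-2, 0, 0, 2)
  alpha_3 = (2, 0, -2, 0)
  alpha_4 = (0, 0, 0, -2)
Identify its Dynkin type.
Compute the Cartan integers a_ij = 2(alpha_i, alpha_j)/(alpha_j, alpha_j); the resulting 4x4 Cartan matrix is
[[2, 0, 0, -1], [0, 2, -1, -2], [0, -1, 2, 0], [-1, -1, 0, 2]].
The roots have two lengths (squared-length ratio 2:1); the short ones are alpha_{1,4}. The associated Dynkin diagram is a chain of 4 nodes with a double edge between the middle two (F_4), so the type is F_4.

F_4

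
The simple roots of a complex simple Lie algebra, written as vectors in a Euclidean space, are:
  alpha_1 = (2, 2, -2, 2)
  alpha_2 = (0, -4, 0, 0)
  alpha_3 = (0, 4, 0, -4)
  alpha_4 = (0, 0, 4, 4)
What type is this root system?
Compute the Cartan integers a_ij = 2(alpha_i, alpha_j)/(alpha_j, alpha_j); the resulting 4x4 Cartan matrix is
[[2, -1, 0, 0], [-1, 2, -1, 0], [0, -2, 2, -1], [0, 0, -1, 2]].
The roots have two lengths (squared-length ratio 2:1); the short ones are alpha_{1,2}. The associated Dynkin diagram is a chain of 4 nodes with a double edge between the middle two (F_4), so the type is F_4.

F_4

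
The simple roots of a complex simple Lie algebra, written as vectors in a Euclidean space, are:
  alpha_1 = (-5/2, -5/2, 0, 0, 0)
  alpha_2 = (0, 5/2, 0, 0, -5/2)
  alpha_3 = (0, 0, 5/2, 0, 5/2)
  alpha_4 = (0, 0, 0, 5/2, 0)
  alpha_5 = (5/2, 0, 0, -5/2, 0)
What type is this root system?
Compute the Cartan integers a_ij = 2(alpha_i, alpha_j)/(alpha_j, alpha_j); the resulting 5x5 Cartan matrix is
[[2, -1, 0, 0, -1], [-1, 2, -1, 0, 0], [0, -1, 2, 0, 0], [0, 0, 0, 2, -1], [-1, 0, 0, -2, 2]].
The roots have two lengths (squared-length ratio 2:1); the short ones are alpha_{4}. The associated Dynkin diagram is a chain of 5 nodes with a double edge at one end; the terminal node there is the unique short simple root (B_5), so the type is B_5 (the algebra so(11)).

B5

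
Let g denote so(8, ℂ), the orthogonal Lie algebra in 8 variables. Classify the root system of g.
This is so(8) with 8 even, which has dimension 8(8-1)/2 = 28 and rank 8/2 = 4. In the classification of classical Lie algebras, the orthogonal algebra so(2n) in an even number of variables has type D_n; here n = 4, so the Dynkin diagram is a chain of 2 nodes with a fork of two nodes at one end (D_4). Hence the type is D_4.

D4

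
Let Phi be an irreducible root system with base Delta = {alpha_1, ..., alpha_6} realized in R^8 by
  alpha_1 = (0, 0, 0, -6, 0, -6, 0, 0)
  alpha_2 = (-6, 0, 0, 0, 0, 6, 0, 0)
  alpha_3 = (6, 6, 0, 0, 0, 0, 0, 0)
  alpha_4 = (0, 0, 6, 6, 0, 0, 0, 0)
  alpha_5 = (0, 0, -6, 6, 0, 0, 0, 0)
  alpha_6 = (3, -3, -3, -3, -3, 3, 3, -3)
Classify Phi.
Compute the Cartan integers a_ij = 2(alpha_i, alpha_j)/(alpha_j, alpha_j); the resulting 6x6 Cartan matrix is
[[2, -1, 0, -1, -1, 0], [-1, 2, -1, 0, 0, 0], [0, -1, 2, 0, 0, 0], [-1, 0, 0, 2, 0, -1], [-1, 0, 0, 0, 2, 0], [0, 0, 0, -1, 0, 2]].
All simple roots have the same length, so the diagram is simply laced. The associated Dynkin diagram is a chain of 5 nodes with one extra node attached to the third node from one end (E_6), so the type is E_6.

E_6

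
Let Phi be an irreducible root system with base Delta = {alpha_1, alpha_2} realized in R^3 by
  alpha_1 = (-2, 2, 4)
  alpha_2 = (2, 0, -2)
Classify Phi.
G2

Compute the Cartan integers a_ij = 2(alpha_i, alpha_j)/(alpha_j, alpha_j); the resulting 2x2 Cartan matrix is
[[2, -3], [-1, 2]].
The roots have two lengths (squared-length ratio 3:1); the short ones are alpha_{2}. The associated Dynkin diagram is two nodes joined by a triple edge (G_2), so the type is G_2.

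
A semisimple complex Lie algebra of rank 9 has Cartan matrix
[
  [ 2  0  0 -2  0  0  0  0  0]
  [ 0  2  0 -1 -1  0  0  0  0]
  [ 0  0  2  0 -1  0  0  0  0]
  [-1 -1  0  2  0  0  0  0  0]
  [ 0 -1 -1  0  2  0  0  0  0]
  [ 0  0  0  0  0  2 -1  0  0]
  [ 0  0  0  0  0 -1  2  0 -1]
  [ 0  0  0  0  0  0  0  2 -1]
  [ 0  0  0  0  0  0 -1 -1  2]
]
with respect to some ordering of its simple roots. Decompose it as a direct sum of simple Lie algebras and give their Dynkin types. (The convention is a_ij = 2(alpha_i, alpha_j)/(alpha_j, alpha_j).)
The diagram associated to this matrix has two connected components: the simple roots {alpha_6, alpha_7, alpha_8, alpha_9} form a chain of 4 nodes with single edges (A_4), and {alpha_1, alpha_2, alpha_3, alpha_4, alpha_5} form a chain of 5 nodes with a double edge at one end; the terminal node there is the unique long simple root (C_5). A semisimple Lie algebra decomposes uniquely as the direct sum of simple ideals, one per connected component of its Dynkin diagram, so g ≅ A_4 ⊕ C_5 (dimension 24 + 55 = 79).

A_4 ⊕ C_5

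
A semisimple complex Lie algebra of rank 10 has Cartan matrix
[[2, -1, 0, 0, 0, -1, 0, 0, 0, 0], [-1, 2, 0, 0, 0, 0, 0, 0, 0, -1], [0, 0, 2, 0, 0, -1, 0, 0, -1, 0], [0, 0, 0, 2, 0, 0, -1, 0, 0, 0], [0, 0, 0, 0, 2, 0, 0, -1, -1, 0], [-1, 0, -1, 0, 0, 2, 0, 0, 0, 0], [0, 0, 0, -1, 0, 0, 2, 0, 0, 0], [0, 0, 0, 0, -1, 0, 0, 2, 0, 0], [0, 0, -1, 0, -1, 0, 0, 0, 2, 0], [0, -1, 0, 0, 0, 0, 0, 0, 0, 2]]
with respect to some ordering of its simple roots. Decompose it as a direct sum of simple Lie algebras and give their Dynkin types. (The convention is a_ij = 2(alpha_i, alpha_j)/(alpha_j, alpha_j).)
A2 + A8

The diagram associated to this matrix has two connected components: the simple roots {alpha_4, alpha_7} form a chain of 2 nodes with single edges (A_2), and {alpha_1, alpha_2, alpha_3, alpha_5, alpha_6, alpha_8, alpha_9, alpha_10} form a chain of 8 nodes with single edges (A_8). A semisimple Lie algebra decomposes uniquely as the direct sum of simple ideals, one per connected component of its Dynkin diagram, so g ≅ A_2 ⊕ A_8 (dimension 8 + 80 = 88).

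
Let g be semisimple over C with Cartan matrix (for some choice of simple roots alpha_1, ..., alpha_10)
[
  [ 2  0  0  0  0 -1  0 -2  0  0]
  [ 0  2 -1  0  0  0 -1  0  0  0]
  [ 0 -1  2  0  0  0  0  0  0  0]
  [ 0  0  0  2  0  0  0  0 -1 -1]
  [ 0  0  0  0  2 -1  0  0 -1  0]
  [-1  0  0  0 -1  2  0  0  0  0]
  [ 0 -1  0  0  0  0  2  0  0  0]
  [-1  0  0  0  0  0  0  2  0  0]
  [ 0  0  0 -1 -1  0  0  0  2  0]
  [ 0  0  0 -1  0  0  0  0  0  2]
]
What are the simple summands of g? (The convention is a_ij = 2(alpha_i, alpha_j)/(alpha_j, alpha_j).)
A_3 (sl(4)) + B_7 (so(15))

The diagram associated to this matrix has two connected components: the simple roots {alpha_2, alpha_3, alpha_7} form a chain of 3 nodes with single edges (A_3), and {alpha_1, alpha_4, alpha_5, alpha_6, alpha_8, alpha_9, alpha_10} form a chain of 7 nodes with a double edge at one end; the terminal node there is the unique short simple root (B_7). A semisimple Lie algebra decomposes uniquely as the direct sum of simple ideals, one per connected component of its Dynkin diagram, so g ≅ A_3 ⊕ B_7 (dimension 15 + 105 = 120).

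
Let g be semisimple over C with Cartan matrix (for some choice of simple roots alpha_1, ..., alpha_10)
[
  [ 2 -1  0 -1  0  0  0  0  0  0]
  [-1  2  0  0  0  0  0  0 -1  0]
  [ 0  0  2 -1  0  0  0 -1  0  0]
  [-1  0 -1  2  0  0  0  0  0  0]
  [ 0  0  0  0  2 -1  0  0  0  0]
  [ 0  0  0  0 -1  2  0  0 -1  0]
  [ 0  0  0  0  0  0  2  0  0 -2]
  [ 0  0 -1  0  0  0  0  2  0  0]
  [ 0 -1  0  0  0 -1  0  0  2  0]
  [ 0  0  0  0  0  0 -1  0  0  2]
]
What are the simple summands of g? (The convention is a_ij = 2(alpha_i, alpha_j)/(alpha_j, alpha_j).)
The diagram associated to this matrix has two connected components: the simple roots {alpha_1, alpha_2, alpha_3, alpha_4, alpha_5, alpha_6, alpha_8, alpha_9} form a chain of 8 nodes with single edges (A_8), and {alpha_7, alpha_10} form a chain of 2 nodes with a double edge at one end; the terminal node there is the unique short simple root (B_2). A semisimple Lie algebra decomposes uniquely as the direct sum of simple ideals, one per connected component of its Dynkin diagram, so g ≅ A_8 ⊕ B_2 (dimension 80 + 10 = 90).

A_8 (sl(9)) ⊕ B_2 (so(5))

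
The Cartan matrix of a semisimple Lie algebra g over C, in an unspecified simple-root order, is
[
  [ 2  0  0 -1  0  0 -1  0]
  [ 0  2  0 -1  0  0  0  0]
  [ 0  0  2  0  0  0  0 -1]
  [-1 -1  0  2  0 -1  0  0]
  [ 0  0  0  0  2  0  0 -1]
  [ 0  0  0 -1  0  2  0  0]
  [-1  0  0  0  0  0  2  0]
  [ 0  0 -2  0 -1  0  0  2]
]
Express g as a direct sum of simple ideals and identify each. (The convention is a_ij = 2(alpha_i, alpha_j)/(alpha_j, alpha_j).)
The diagram associated to this matrix has two connected components: the simple roots {alpha_3, alpha_5, alpha_8} form a chain of 3 nodes with a double edge at one end; the terminal node there is the unique short simple root (B_3), and {alpha_1, alpha_2, alpha_4, alpha_6, alpha_7} form a chain of 3 nodes with a fork of two nodes at one end (D_5). A semisimple Lie algebra decomposes uniquely as the direct sum of simple ideals, one per connected component of its Dynkin diagram, so g ≅ B_3 ⊕ D_5 (dimension 21 + 45 = 66).

B_3 ⊕ D_5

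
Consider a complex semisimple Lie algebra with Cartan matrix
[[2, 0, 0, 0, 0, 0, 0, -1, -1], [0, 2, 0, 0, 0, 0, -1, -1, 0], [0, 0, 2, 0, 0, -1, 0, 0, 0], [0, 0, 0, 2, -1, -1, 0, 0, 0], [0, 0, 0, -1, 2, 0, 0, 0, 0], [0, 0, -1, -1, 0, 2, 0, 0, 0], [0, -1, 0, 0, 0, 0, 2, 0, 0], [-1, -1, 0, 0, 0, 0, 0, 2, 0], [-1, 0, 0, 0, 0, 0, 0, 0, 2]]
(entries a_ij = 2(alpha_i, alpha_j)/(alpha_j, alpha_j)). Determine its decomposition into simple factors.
A_4 (sl(5)) ⊕ A_5 (sl(6))

The diagram associated to this matrix has two connected components: the simple roots {alpha_3, alpha_4, alpha_5, alpha_6} form a chain of 4 nodes with single edges (A_4), and {alpha_1, alpha_2, alpha_7, alpha_8, alpha_9} form a chain of 5 nodes with single edges (A_5). A semisimple Lie algebra decomposes uniquely as the direct sum of simple ideals, one per connected component of its Dynkin diagram, so g ≅ A_4 ⊕ A_5 (dimension 24 + 35 = 59).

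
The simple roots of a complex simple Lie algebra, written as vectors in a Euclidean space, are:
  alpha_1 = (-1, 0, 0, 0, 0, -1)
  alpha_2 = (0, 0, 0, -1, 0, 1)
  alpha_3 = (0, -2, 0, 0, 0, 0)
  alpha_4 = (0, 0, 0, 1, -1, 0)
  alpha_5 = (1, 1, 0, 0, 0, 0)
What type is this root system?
C5

Compute the Cartan integers a_ij = 2(alpha_i, alpha_j)/(alpha_j, alpha_j); the resulting 5x5 Cartan matrix is
[[2, -1, 0, 0, -1], [-1, 2, 0, -1, 0], [0, 0, 2, 0, -2], [0, -1, 0, 2, 0], [-1, 0, -1, 0, 2]].
The roots have two lengths (squared-length ratio 2:1); the short ones are alpha_{1,2,4,5}. The associated Dynkin diagram is a chain of 5 nodes with a double edge at one end; the terminal node there is the unique long simple root (C_5), so the type is C_5 (the algebra sp(10)).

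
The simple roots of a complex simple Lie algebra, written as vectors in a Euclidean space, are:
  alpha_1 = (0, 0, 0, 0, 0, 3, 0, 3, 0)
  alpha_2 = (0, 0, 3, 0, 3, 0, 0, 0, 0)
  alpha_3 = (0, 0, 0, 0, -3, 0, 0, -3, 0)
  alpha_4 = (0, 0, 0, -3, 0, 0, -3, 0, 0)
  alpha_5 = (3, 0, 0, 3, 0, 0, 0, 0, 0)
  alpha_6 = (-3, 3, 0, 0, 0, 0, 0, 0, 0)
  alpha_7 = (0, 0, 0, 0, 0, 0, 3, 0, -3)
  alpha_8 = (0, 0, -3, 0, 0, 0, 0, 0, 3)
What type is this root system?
Compute the Cartan integers a_ij = 2(alpha_i, alpha_j)/(alpha_j, alpha_j); the resulting 8x8 Cartan matrix is
[[2, 0, -1, 0, 0, 0, 0, 0], [0, 2, -1, 0, 0, 0, 0, -1], [-1, -1, 2, 0, 0, 0, 0, 0], [0, 0, 0, 2, -1, 0, -1, 0], [0, 0, 0, -1, 2, -1, 0, 0], [0, 0, 0, 0, -1, 2, 0, 0], [0, 0, 0, -1, 0, 0, 2, -1], [0, -1, 0, 0, 0, 0, -1, 2]].
All simple roots have the same length, so the diagram is simply laced. The associated Dynkin diagram is a chain of 8 nodes with single edges (A_8), so the type is A_8 (the algebra sl(9)).

A8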